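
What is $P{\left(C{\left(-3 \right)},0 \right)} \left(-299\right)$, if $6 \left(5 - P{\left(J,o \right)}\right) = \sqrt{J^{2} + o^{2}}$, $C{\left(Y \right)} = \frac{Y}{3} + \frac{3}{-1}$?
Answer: $- \frac{3887}{3} \approx -1295.7$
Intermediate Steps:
$C{\left(Y \right)} = -3 + \frac{Y}{3}$ ($C{\left(Y \right)} = Y \frac{1}{3} + 3 \left(-1\right) = \frac{Y}{3} - 3 = -3 + \frac{Y}{3}$)
$P{\left(J,o \right)} = 5 - \frac{\sqrt{J^{2} + o^{2}}}{6}$
$P{\left(C{\left(-3 \right)},0 \right)} \left(-299\right) = \left(5 - \frac{\sqrt{\left(-3 + \frac{1}{3} \left(-3\right)\right)^{2} + 0^{2}}}{6}\right) \left(-299\right) = \left(5 - \frac{\sqrt{\left(-3 - 1\right)^{2} + 0}}{6}\right) \left(-299\right) = \left(5 - \frac{\sqrt{\left(-4\right)^{2} + 0}}{6}\right) \left(-299\right) = \left(5 - \frac{\sqrt{16 + 0}}{6}\right) \left(-299\right) = \left(5 - \frac{\sqrt{16}}{6}\right) \left(-299\right) = \left(5 - \frac{2}{3}\right) \left(-299\right) = \frac{13}{3} \left(-299\right) = - \frac{3887}{3}$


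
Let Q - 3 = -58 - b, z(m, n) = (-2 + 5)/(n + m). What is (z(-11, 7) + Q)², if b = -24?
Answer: 16129/16 ≈ 1008.1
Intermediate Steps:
z(m, n) = 3/(m + n)
Q = -31 (Q = 3 + (-58 - 1*(-24)) = 3 + (-58 + 24) = 3 - 34 = -31)
(z(-11, 7) + Q)² = (3/(-11 + 7) - 31)² = (3/(-4) - 31)² = (3*(-¼) - 31)² = (-¾ - 31)² = (-127/4)² = 16129/16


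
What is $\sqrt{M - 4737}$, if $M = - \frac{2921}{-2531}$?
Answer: $\frac{i \sqrt{30337644206}}{2531} \approx 68.818 i$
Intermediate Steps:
$M = \frac{2921}{2531}$ ($M = \left(-2921\right) \left(- \frac{1}{2531}\right) = \frac{2921}{2531} \approx 1.1541$)
$\sqrt{M - 4737} = \sqrt{\frac{2921}{2531} - 4737} = \sqrt{- \frac{11986426}{2531}} = \frac{i \sqrt{30337644206}}{2531}$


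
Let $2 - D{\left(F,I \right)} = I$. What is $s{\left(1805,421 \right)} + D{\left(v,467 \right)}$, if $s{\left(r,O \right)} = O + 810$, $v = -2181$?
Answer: $766$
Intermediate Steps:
$D{\left(F,I \right)} = 2 - I$
$s{\left(r,O \right)} = 810 + O$
$s{\left(1805,421 \right)} + D{\left(v,467 \right)} = \left(810 + 421\right) + \left(2 - 467\right) = 1231 + \left(2 - 467\right) = 1231 - 465 = 766$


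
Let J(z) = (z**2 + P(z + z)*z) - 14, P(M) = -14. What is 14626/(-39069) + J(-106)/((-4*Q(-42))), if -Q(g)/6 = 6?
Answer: 27461365/312552 ≈ 87.862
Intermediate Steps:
Q(g) = -36 (Q(g) = -6*6 = -36)
J(z) = -14 + z**2 - 14*z (J(z) = (z**2 - 14*z) - 14 = -14 + z**2 - 14*z)
14626/(-39069) + J(-106)/((-4*Q(-42))) = 14626/(-39069) + (-14 + (-106)**2 - 14*(-106))/((-4*(-36))) = 14626*(-1/39069) + (-14 + 11236 + 1484)/144 = -14626/39069 + 12706*(1/144) = -14626/39069 + 6353/72 = 27461365/312552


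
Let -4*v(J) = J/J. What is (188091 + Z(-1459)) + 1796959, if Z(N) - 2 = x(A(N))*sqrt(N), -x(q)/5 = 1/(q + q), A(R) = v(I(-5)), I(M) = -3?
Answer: 1985052 + 10*I*sqrt(1459) ≈ 1.9851e+6 + 381.97*I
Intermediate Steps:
v(J) = -1/4 (v(J) = -J/(4*J) = -1/4*1 = -1/4)
A(R) = -1/4
x(q) = -5/(2*q) (x(q) = -5/(q + q) = -5*1/(2*q) = -5/(2*q))
Z(N) = 2 + 10*sqrt(N) (Z(N) = 2 + (-5/(2*(-1/4)))*sqrt(N) = 2 + (-5/2*(-4))*sqrt(N) = 2 + 10*sqrt(N))
(188091 + Z(-1459)) + 1796959 = (188091 + (2 + 10*sqrt(-1459))) + 1796959 = (188091 + (2 + 10*(I*sqrt(1459)))) + 1796959 = (188091 + (2 + 10*I*sqrt(1459))) + 1796959 = (188093 + 10*I*sqrt(1459)) + 1796959 = 1985052 + 10*I*sqrt(1459)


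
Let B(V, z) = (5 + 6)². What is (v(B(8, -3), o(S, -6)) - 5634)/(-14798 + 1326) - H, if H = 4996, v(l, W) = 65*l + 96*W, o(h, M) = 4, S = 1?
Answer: -67308727/13472 ≈ -4996.2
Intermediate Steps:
B(V, z) = 121 (B(V, z) = 11² = 121)
(v(B(8, -3), o(S, -6)) - 5634)/(-14798 + 1326) - H = ((65*121 + 96*4) - 5634)/(-14798 + 1326) - 1*4996 = ((7865 + 384) - 5634)/(-13472) - 4996 = (8249 - 5634)*(-1/13472) - 4996 = 2615*(-1/13472) - 4996 = -2615/13472 - 4996 = -67308727/13472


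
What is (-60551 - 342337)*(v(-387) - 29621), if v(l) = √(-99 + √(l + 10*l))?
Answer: 11933945448 - 402888*√(-99 + 3*I*√473) ≈ 1.1933e+10 - 4.2021e+6*I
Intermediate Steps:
v(l) = √(-99 + √11*√l) (v(l) = √(-99 + √(11*l)) = √(-99 + √11*√l))
(-60551 - 342337)*(v(-387) - 29621) = (-60551 - 342337)*(√(-99 + √11*√(-387)) - 29621) = -402888*(√(-99 + √11*(3*I*√43)) - 29621) = -402888*(√(-99 + 3*I*√473) - 29621) = -402888*(-29621 + √(-99 + 3*I*√473)) = 11933945448 - 402888*√(-99 + 3*I*√473)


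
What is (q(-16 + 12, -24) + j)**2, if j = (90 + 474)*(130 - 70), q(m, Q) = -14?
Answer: 1144198276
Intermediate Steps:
j = 33840 (j = 564*60 = 33840)
(q(-16 + 12, -24) + j)**2 = (-14 + 33840)**2 = 33826**2 = 1144198276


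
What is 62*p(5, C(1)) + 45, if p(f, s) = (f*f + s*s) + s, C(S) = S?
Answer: 1719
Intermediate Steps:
p(f, s) = s + f**2 + s**2 (p(f, s) = (f**2 + s**2) + s = s + f**2 + s**2)
62*p(5, C(1)) + 45 = 62*(1 + 5**2 + 1**2) + 45 = 62*(1 + 25 + 1) + 45 = 62*27 + 45 = 1674 + 45 = 1719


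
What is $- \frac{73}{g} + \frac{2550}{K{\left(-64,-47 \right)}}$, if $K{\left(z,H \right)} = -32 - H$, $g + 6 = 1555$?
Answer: $\frac{263257}{1549} \approx 169.95$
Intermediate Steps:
$g = 1549$ ($g = -6 + 1555 = 1549$)
$- \frac{73}{g} + \frac{2550}{K{\left(-64,-47 \right)}} = - \frac{73}{1549} + \frac{2550}{-32 - -47} = \left(-73\right) \frac{1}{1549} + \frac{2550}{-32 + 47} = - \frac{73}{1549} + \frac{2550}{15} = - \frac{73}{1549} + 2550 \cdot \frac{1}{15} = - \frac{73}{1549} + 170 = \frac{263257}{1549}$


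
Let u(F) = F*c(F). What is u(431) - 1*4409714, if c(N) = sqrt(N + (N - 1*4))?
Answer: -4409714 + 431*sqrt(858) ≈ -4.3971e+6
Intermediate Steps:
c(N) = sqrt(-4 + 2*N) (c(N) = sqrt(N + (N - 4)) = sqrt(N + (-4 + N)) = sqrt(-4 + 2*N))
u(F) = F*sqrt(-4 + 2*F)
u(431) - 1*4409714 = 431*sqrt(-4 + 2*431) - 1*4409714 = 431*sqrt(-4 + 862) - 4409714 = 431*sqrt(858) - 4409714 = -4409714 + 431*sqrt(858)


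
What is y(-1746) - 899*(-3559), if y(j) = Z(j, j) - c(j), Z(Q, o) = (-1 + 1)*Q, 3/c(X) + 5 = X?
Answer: 5602396294/1751 ≈ 3.1995e+6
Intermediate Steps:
c(X) = 3/(-5 + X)
Z(Q, o) = 0 (Z(Q, o) = 0*Q = 0)
y(j) = -3/(-5 + j) (y(j) = 0 - 3/(-5 + j) = -3/(-5 + j))
y(-1746) - 899*(-3559) = -3/(-5 - 1746) - 899*(-3559) = -3/(-1751) - 1*(-3199541) = -3*(-1/1751) + 3199541 = 3/1751 + 3199541 = 5602396294/1751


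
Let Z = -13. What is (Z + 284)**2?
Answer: 73441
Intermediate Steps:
(Z + 284)**2 = (-13 + 284)**2 = 271**2 = 73441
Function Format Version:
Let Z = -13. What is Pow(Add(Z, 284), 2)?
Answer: 73441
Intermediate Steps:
Pow(Add(Z, 284), 2) = Pow(Add(-13, 284), 2) = Pow(271, 2) = 73441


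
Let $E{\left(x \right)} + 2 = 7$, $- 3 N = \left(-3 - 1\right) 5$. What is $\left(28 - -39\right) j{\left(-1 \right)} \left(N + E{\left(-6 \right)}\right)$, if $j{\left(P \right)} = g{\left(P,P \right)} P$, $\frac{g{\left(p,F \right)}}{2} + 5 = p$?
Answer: $9380$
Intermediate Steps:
$g{\left(p,F \right)} = -10 + 2 p$
$N = \frac{20}{3}$ ($N = - \frac{\left(-3 - 1\right) 5}{3} = - \frac{\left(-4\right) 5}{3} = \left(- \frac{1}{3}\right) \left(-20\right) = \frac{20}{3} \approx 6.6667$)
$E{\left(x \right)} = 5$ ($E{\left(x \right)} = -2 + 7 = 5$)
$j{\left(P \right)} = P \left(-10 + 2 P\right)$ ($j{\left(P \right)} = \left(-10 + 2 P\right) P = P \left(-10 + 2 P\right)$)
$\left(28 - -39\right) j{\left(-1 \right)} \left(N + E{\left(-6 \right)}\right) = \left(28 - -39\right) 2 \left(-1\right) \left(-5 - 1\right) \left(\frac{20}{3} + 5\right) = \left(28 + 39\right) 2 \left(-1\right) \left(-6\right) \frac{35}{3} = 67 \cdot 12 \cdot \frac{35}{3} = 804 \cdot \frac{35}{3} = 9380$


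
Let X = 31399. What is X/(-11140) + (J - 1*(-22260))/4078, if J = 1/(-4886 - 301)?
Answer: 311041763923/117819904020 ≈ 2.6400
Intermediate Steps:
J = -1/5187 (J = 1/(-5187) = -1/5187 ≈ -0.00019279)
X/(-11140) + (J - 1*(-22260))/4078 = 31399/(-11140) + (-1/5187 - 1*(-22260))/4078 = 31399*(-1/11140) + (-1/5187 + 22260)*(1/4078) = -31399/11140 + (115462619/5187)*(1/4078) = -31399/11140 + 115462619/21152586 = 311041763923/117819904020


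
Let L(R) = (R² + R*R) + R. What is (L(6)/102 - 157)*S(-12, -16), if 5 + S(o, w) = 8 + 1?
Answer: -10624/17 ≈ -624.94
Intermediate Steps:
L(R) = R + 2*R² (L(R) = (R² + R²) + R = 2*R² + R = R + 2*R²)
S(o, w) = 4 (S(o, w) = -5 + (8 + 1) = -5 + 9 = 4)
(L(6)/102 - 157)*S(-12, -16) = ((6*(1 + 2*6))/102 - 157)*4 = ((6*(1 + 12))*(1/102) - 157)*4 = ((6*13)*(1/102) - 157)*4 = (78*(1/102) - 157)*4 = (13/17 - 157)*4 = -2656/17*4 = -10624/17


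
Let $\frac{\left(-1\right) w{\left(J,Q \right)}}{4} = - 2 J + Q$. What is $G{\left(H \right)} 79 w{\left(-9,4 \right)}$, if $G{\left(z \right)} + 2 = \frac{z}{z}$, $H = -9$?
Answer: $6952$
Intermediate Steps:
$G{\left(z \right)} = -1$ ($G{\left(z \right)} = -2 + \frac{z}{z} = -2 + 1 = -1$)
$w{\left(J,Q \right)} = - 4 Q + 8 J$ ($w{\left(J,Q \right)} = - 4 \left(- 2 J + Q\right) = - 4 \left(Q - 2 J\right) = - 4 Q + 8 J$)
$G{\left(H \right)} 79 w{\left(-9,4 \right)} = \left(-1\right) 79 \left(\left(-4\right) 4 + 8 \left(-9\right)\right) = - 79 \left(-16 - 72\right) = \left(-79\right) \left(-88\right) = 6952$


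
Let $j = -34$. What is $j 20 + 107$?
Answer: $-573$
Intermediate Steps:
$j 20 + 107 = \left(-34\right) 20 + 107 = -680 + 107 = -573$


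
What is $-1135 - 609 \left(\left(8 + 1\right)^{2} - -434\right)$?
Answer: $-314770$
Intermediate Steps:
$-1135 - 609 \left(\left(8 + 1\right)^{2} - -434\right) = -1135 - 609 \left(9^{2} + 434\right) = -1135 - 609 \left(81 + 434\right) = -1135 - 313635 = -314770$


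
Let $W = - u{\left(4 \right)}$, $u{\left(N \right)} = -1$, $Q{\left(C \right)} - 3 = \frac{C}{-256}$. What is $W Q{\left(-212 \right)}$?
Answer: $\frac{245}{64} \approx 3.8281$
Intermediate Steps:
$Q{\left(C \right)} = 3 - \frac{C}{256}$ ($Q{\left(C \right)} = 3 + \frac{C}{-256} = 3 + C \left(- \frac{1}{256}\right) = 3 - \frac{C}{256}$)
$W = 1$ ($W = \left(-1\right) \left(-1\right) = 1$)
$W Q{\left(-212 \right)} = 1 \left(3 - - \frac{53}{64}\right) = 1 \left(3 + \frac{53}{64}\right) = 1 \cdot \frac{245}{64} = \frac{245}{64}$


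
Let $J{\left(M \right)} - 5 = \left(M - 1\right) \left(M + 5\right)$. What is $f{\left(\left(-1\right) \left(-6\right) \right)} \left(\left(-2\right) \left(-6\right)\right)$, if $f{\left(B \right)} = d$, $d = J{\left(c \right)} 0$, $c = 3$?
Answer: $0$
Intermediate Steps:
$J{\left(M \right)} = 5 + \left(-1 + M\right) \left(5 + M\right)$ ($J{\left(M \right)} = 5 + \left(M - 1\right) \left(M + 5\right) = 5 + \left(-1 + M\right) \left(5 + M\right)$)
$d = 0$ ($d = 3 \left(4 + 3\right) 0 = 3 \cdot 7 \cdot 0 = 21 \cdot 0 = 0$)
$f{\left(B \right)} = 0$
$f{\left(\left(-1\right) \left(-6\right) \right)} \left(\left(-2\right) \left(-6\right)\right) = 0 \left(\left(-2\right) \left(-6\right)\right) = 0 \cdot 12 = 0$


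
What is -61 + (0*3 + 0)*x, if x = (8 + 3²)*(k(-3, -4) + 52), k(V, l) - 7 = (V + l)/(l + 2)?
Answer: -61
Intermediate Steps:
k(V, l) = 7 + (V + l)/(2 + l) (k(V, l) = 7 + (V + l)/(l + 2) = 7 + (V + l)/(2 + l))
x = 2125/2 (x = (8 + 3²)*((14 - 3 + 8*(-4))/(2 - 4) + 52) = (8 + 9)*((14 - 3 - 32)/(-2) + 52) = 17*(-½*(-21) + 52) = 17*(21/2 + 52) = 17*(125/2) = 2125/2 ≈ 1062.5)
-61 + (0*3 + 0)*x = -61 + (0*3 + 0)*(2125/2) = -61 + (0 + 0)*(2125/2) = -61 + 0*(2125/2) = -61 + 0 = -61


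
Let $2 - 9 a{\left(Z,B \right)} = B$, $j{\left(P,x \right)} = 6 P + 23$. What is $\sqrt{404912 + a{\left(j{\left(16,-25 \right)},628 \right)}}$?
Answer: $\frac{\sqrt{3643582}}{3} \approx 636.27$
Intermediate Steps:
$j{\left(P,x \right)} = 23 + 6 P$
$a{\left(Z,B \right)} = \frac{2}{9} - \frac{B}{9}$
$\sqrt{404912 + a{\left(j{\left(16,-25 \right)},628 \right)}} = \sqrt{404912 + \left(\frac{2}{9} - \frac{628}{9}\right)} = \sqrt{404912 - \frac{626}{9}} = \sqrt{\frac{3643582}{9}} = \frac{\sqrt{3643582}}{3}$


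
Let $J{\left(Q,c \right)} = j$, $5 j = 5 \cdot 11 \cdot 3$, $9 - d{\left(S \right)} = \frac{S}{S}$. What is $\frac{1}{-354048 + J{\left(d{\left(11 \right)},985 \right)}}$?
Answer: $- \frac{1}{354015} \approx -2.8247 \cdot 10^{-6}$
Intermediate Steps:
$d{\left(S \right)} = 8$ ($d{\left(S \right)} = 9 - \frac{S}{S} = 9 - 1 = 8$)
$j = 33$ ($j = \frac{5 \cdot 11 \cdot 3}{5} = \frac{55 \cdot 3}{5} = \frac{1}{5} \cdot 165 = 33$)
$J{\left(Q,c \right)} = 33$
$\frac{1}{-354048 + J{\left(d{\left(11 \right)},985 \right)}} = \frac{1}{-354048 + 33} = \frac{1}{-354015} = - \frac{1}{354015}$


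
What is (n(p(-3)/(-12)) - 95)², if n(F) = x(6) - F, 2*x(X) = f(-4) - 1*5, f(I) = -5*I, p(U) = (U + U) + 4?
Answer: 69169/9 ≈ 7685.4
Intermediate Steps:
p(U) = 4 + 2*U (p(U) = 2*U + 4 = 4 + 2*U)
f(I) = -5*I
x(X) = 15/2 (x(X) = (-5*(-4) - 1*5)/2 = (20 - 5)/2 = (½)*15 = 15/2)
n(F) = 15/2 - F
(n(p(-3)/(-12)) - 95)² = ((15/2 - (4 + 2*(-3))/(-12)) - 95)² = ((15/2 - (4 - 6)*(-1)/12) - 95)² = ((15/2 - (-2)*(-1)/12) - 95)² = ((15/2 - 1*⅙) - 95)² = ((15/2 - ⅙) - 95)² = (22/3 - 95)² = (-263/3)² = 69169/9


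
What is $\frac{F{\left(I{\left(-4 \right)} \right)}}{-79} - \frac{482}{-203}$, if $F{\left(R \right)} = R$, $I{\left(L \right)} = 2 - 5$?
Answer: $\frac{38687}{16037} \approx 2.4124$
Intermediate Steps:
$I{\left(L \right)} = -3$
$\frac{F{\left(I{\left(-4 \right)} \right)}}{-79} - \frac{482}{-203} = - \frac{3}{-79} - \frac{482}{-203} = \left(-3\right) \left(- \frac{1}{79}\right) - - \frac{482}{203} = \frac{3}{79} + \frac{482}{203} = \frac{38687}{16037}$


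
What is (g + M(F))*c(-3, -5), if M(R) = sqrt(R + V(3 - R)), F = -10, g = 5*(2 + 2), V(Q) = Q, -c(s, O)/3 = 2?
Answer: -120 - 6*sqrt(3) ≈ -130.39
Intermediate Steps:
c(s, O) = -6 (c(s, O) = -3*2 = -6)
g = 20 (g = 5*4 = 20)
M(R) = sqrt(3) (M(R) = sqrt(R + (3 - R)) = sqrt(3))
(g + M(F))*c(-3, -5) = (20 + sqrt(3))*(-6) = -120 - 6*sqrt(3)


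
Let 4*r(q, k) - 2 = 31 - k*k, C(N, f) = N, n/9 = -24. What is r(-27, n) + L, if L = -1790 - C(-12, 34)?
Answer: -53735/4 ≈ -13434.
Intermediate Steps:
n = -216 (n = 9*(-24) = -216)
L = -1778 (L = -1790 - 1*(-12) = -1790 + 12 = -1778)
r(q, k) = 33/4 - k**2/4 (r(q, k) = 1/2 + (31 - k*k)/4 = 1/2 + (31 - k**2)/4 = 1/2 + (31/4 - k**2/4) = 33/4 - k**2/4)
r(-27, n) + L = (33/4 - 1/4*(-216)**2) - 1778 = (33/4 - 1/4*46656) - 1778 = (33/4 - 11664) - 1778 = -46623/4 - 1778 = -53735/4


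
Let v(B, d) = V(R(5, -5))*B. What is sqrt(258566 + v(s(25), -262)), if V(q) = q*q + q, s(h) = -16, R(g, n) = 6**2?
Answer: sqrt(237254) ≈ 487.09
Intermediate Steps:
R(g, n) = 36
V(q) = q + q**2 (V(q) = q**2 + q = q + q**2)
v(B, d) = 1332*B (v(B, d) = (36*(1 + 36))*B = (36*37)*B = 1332*B)
sqrt(258566 + v(s(25), -262)) = sqrt(258566 + 1332*(-16)) = sqrt(258566 - 21312) = sqrt(237254)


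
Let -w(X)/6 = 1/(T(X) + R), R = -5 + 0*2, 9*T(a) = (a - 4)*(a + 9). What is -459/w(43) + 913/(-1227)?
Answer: 41361571/2454 ≈ 16855.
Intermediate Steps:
T(a) = (-4 + a)*(9 + a)/9 (T(a) = ((a - 4)*(a + 9))/9 = ((-4 + a)*(9 + a))/9 = (-4 + a)*(9 + a)/9)
R = -5 (R = -5 + 0 = -5)
w(X) = -6/(-9 + X²/9 + 5*X/9) (w(X) = -6/((-4 + X²/9 + 5*X/9) - 5) = -6/(-9 + X²/9 + 5*X/9))
-459/w(43) + 913/(-1227) = -459/((-54/(-81 + 43² + 5*43))) + 913/(-1227) = -459/((-54/(-81 + 1849 + 215))) + 913*(-1/1227) = -459/((-54/1983)) - 913/1227 = -459/((-54*1/1983)) - 913/1227 = -459/(-18/661) - 913/1227 = -459*(-661/18) - 913/1227 = 33711/2 - 913/1227 = 41361571/2454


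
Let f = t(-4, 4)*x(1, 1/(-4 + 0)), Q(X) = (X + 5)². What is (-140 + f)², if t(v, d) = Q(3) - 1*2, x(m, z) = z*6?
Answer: 54289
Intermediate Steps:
Q(X) = (5 + X)²
x(m, z) = 6*z
t(v, d) = 62 (t(v, d) = (5 + 3)² - 1*2 = 8² - 2 = 64 - 2 = 62)
f = -93 (f = 62*(6/(-4 + 0)) = 62*(6/(-4)) = 62*(6*(-¼)) = 62*(-3/2) = -93)
(-140 + f)² = (-140 - 93)² = (-233)² = 54289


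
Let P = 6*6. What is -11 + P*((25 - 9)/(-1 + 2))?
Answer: 565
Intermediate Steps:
P = 36
-11 + P*((25 - 9)/(-1 + 2)) = -11 + 36*((25 - 9)/(-1 + 2)) = -11 + 36*(16/1) = -11 + 36*(16*1) = -11 + 36*16 = -11 + 576 = 565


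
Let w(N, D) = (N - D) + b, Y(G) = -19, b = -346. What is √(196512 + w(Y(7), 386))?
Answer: √195761 ≈ 442.45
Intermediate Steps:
w(N, D) = -346 + N - D (w(N, D) = (N - D) - 346 = -346 + N - D)
√(196512 + w(Y(7), 386)) = √(196512 + (-346 - 19 - 1*386)) = √(196512 + (-346 - 19 - 386)) = √(196512 - 751) = √195761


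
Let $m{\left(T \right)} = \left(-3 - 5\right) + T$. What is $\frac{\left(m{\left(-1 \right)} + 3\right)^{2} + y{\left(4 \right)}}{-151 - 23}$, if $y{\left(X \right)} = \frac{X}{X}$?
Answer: $- \frac{37}{174} \approx -0.21264$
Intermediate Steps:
$y{\left(X \right)} = 1$
$m{\left(T \right)} = -8 + T$
$\frac{\left(m{\left(-1 \right)} + 3\right)^{2} + y{\left(4 \right)}}{-151 - 23} = \frac{\left(\left(-8 - 1\right) + 3\right)^{2} + 1}{-151 - 23} = \frac{\left(-9 + 3\right)^{2} + 1}{-174} = \left(\left(-6\right)^{2} + 1\right) \left(- \frac{1}{174}\right) = \left(36 + 1\right) \left(- \frac{1}{174}\right) = 37 \left(- \frac{1}{174}\right) = - \frac{37}{174}$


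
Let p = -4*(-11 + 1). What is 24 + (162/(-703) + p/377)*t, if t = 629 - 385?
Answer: -1680032/265031 ≈ -6.3390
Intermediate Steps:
p = 40 (p = -4*(-10) = 40)
t = 244
24 + (162/(-703) + p/377)*t = 24 + (162/(-703) + 40/377)*244 = 24 + (162*(-1/703) + 40*(1/377))*244 = 24 + (-162/703 + 40/377)*244 = 24 - 32954/265031*244 = 24 - 8040776/265031 = -1680032/265031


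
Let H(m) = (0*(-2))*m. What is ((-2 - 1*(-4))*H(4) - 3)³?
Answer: -27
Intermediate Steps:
H(m) = 0 (H(m) = 0*m = 0)
((-2 - 1*(-4))*H(4) - 3)³ = ((-2 - 1*(-4))*0 - 3)³ = ((-2 + 4)*0 - 3)³ = (2*0 - 3)³ = (0 - 3)³ = (-3)³ = -27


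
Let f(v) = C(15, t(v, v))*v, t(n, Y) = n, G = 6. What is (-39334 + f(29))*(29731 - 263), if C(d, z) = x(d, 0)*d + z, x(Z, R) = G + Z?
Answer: -865121544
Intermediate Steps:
x(Z, R) = 6 + Z
C(d, z) = z + d*(6 + d) (C(d, z) = (6 + d)*d + z = d*(6 + d) + z = z + d*(6 + d))
f(v) = v*(315 + v) (f(v) = (v + 15*(6 + 15))*v = (v + 15*21)*v = (v + 315)*v = (315 + v)*v = v*(315 + v))
(-39334 + f(29))*(29731 - 263) = (-39334 + 29*(315 + 29))*(29731 - 263) = (-39334 + 29*344)*29468 = (-39334 + 9976)*29468 = -29358*29468 = -865121544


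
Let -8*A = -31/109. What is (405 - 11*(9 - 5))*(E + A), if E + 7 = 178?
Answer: 53840623/872 ≈ 61744.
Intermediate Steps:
E = 171 (E = -7 + 178 = 171)
A = 31/872 (A = -(-31)/(8*109) = -⅛*(-31/109) = 31/872 ≈ 0.035550)
(405 - 11*(9 - 5))*(E + A) = (405 - 11*(9 - 5))*(171 + 31/872) = (405 - 11*4)*(149143/872) = (405 - 44)*(149143/872) = 361*(149143/872) = 53840623/872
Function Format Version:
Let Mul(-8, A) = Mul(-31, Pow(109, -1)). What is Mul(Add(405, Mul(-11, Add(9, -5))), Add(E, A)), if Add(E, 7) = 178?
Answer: Rational(53840623, 872) ≈ 61744.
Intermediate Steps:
E = 171 (E = Add(-7, 178) = 171)
A = Rational(31, 872) (A = Mul(Rational(-1, 8), Mul(-31, Pow(109, -1))) = Mul(Rational(-1, 8), Mul(-31, Rational(1, 109))) = Mul(Rational(-1, 8), Rational(-31, 109)) = Rational(31, 872) ≈ 0.035550)
Mul(Add(405, Mul(-11, Add(9, -5))), Add(E, A)) = Mul(Add(405, Mul(-11, Add(9, -5))), Add(171, Rational(31, 872))) = Mul(Add(405, Mul(-11, 4)), Rational(149143, 872)) = Mul(Add(405, -44), Rational(149143, 872)) = Mul(361, Rational(149143, 872)) = Rational(53840623, 872)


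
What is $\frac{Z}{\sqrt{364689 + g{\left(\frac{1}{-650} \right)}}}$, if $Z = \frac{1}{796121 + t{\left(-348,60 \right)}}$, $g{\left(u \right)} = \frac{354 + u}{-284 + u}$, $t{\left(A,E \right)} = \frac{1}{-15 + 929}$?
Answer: $\frac{457 \sqrt{12427657570277990}}{24493480902322617025} \approx 2.08 \cdot 10^{-9}$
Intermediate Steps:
$t{\left(A,E \right)} = \frac{1}{914}$
$g{\left(u \right)} = \frac{354 + u}{-284 + u}$
$Z = \frac{914}{727654595}$ ($Z = \frac{1}{796121 + \frac{1}{914}} = \frac{1}{\frac{727654595}{914}} = \frac{914}{727654595} \approx 1.2561 \cdot 10^{-6}$)
$\frac{Z}{\sqrt{364689 + g{\left(\frac{1}{-650} \right)}}} = \frac{914}{727654595 \sqrt{364689 + \frac{354 + \frac{1}{-650}}{-284 + \frac{1}{-650}}}} = \frac{914}{727654595 \sqrt{364689 + \frac{354 - \frac{1}{650}}{-284 - \frac{1}{650}}}} = \frac{914}{727654595 \sqrt{364689 + \frac{1}{- \frac{184601}{650}} \cdot \frac{230099}{650}}} = \frac{914}{727654595 \sqrt{364689 - \frac{230099}{184601}}} = \frac{914}{727654595 \sqrt{\frac{67321723990}{184601}}} = \frac{914}{727654595 \frac{\sqrt{12427657570277990}}{184601}} = \frac{914 \frac{\sqrt{12427657570277990}}{67321723990}}{727654595} = \frac{457 \sqrt{12427657570277990}}{24493480902322617025}$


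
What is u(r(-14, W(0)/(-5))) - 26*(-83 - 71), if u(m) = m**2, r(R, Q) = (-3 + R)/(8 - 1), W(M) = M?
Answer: 196485/49 ≈ 4009.9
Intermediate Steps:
r(R, Q) = -3/7 + R/7 (r(R, Q) = (-3 + R)/7 = (-3 + R)*(1/7) = -3/7 + R/7)
u(r(-14, W(0)/(-5))) - 26*(-83 - 71) = (-3/7 + (1/7)*(-14))**2 - 26*(-83 - 71) = (-3/7 - 2)**2 - 26*(-154) = (-17/7)**2 - 1*(-4004) = 289/49 + 4004 = 196485/49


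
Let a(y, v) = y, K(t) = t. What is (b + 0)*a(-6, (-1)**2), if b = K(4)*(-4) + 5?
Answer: 66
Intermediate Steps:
b = -11 (b = 4*(-4) + 5 = -16 + 5 = -11)
(b + 0)*a(-6, (-1)**2) = (-11 + 0)*(-6) = -11*(-6) = 66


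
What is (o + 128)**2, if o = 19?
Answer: 21609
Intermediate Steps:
(o + 128)**2 = (19 + 128)**2 = 147**2 = 21609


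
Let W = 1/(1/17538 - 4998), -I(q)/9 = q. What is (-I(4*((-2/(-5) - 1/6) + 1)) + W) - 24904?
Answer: -10895331706744/438274615 ≈ -24860.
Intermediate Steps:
I(q) = -9*q
W = -17538/87654923 (W = 1/(1/17538 - 4998) = 1/(-87654923/17538) = -17538/87654923 ≈ -0.00020008)
(-I(4*((-2/(-5) - 1/6) + 1)) + W) - 24904 = (-(-9)*4*((-2/(-5) - 1/6) + 1) - 17538/87654923) - 24904 = (-(-9)*4*((-2*(-⅕) - 1*⅙) + 1) - 17538/87654923) - 24904 = (-(-9)*4*((⅖ - ⅙) + 1) - 17538/87654923) - 24904 = (-(-9)*4*(7/30 + 1) - 17538/87654923) - 24904 = (-(-9)*4*(37/30) - 17538/87654923) - 24904 = (-(-9)*74/15 - 17538/87654923) - 24904 = (-1*(-222/5) - 17538/87654923) - 24904 = (222/5 - 17538/87654923) - 24904 = 19459305216/438274615 - 24904 = -10895331706744/438274615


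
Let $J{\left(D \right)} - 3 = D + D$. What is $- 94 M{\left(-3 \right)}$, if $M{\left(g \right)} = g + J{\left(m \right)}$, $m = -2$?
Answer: $376$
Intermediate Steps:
$J{\left(D \right)} = 3 + 2 D$ ($J{\left(D \right)} = 3 + \left(D + D\right) = 3 + 2 D$)
$M{\left(g \right)} = -1 + g$ ($M{\left(g \right)} = g + \left(3 + 2 \left(-2\right)\right) = g + \left(3 - 4\right) = g - 1 = -1 + g$)
$- 94 M{\left(-3 \right)} = - 94 \left(-1 - 3\right) = \left(-94\right) \left(-4\right) = 376$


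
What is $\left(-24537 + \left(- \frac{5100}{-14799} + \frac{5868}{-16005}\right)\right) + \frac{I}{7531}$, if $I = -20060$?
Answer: $- \frac{286100265646869}{11658676865} \approx -24540.0$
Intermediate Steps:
$\left(-24537 + \left(- \frac{5100}{-14799} + \frac{5868}{-16005}\right)\right) + \frac{I}{7531} = \left(-24537 + \left(- \frac{5100}{-14799} + \frac{5868}{-16005}\right)\right) - \frac{20060}{7531} = \left(-24537 + \left(\left(-5100\right) \left(- \frac{1}{14799}\right) + 5868 \left(- \frac{1}{16005}\right)\right)\right) - \frac{1180}{443} = \left(-24537 + \left(\frac{1700}{4933} - \frac{1956}{5335}\right)\right) - \frac{1180}{443} = \left(-24537 - \frac{579448}{26317555}\right) - \frac{1180}{443} = - \frac{645754426483}{26317555} - \frac{1180}{443} = - \frac{286100265646869}{11658676865}$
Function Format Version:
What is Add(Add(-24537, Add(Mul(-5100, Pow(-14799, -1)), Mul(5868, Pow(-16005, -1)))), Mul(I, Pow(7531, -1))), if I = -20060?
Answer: Rational(-286100265646869, 11658676865) ≈ -24540.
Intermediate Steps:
Add(Add(-24537, Add(Mul(-5100, Pow(-14799, -1)), Mul(5868, Pow(-16005, -1)))), Mul(I, Pow(7531, -1))) = Add(Add(-24537, Add(Mul(-5100, Pow(-14799, -1)), Mul(5868, Pow(-16005, -1)))), Mul(-20060, Pow(7531, -1))) = Add(Add(-24537, Add(Mul(-5100, Rational(-1, 14799)), Mul(5868, Rational(-1, 16005)))), Mul(-20060, Rational(1, 7531))) = Add(Add(-24537, Add(Rational(1700, 4933), Rational(-1956, 5335))), Rational(-1180, 443)) = Add(Add(-24537, Rational(-579448, 26317555)), Rational(-1180, 443)) = Add(Rational(-645754426483, 26317555), Rational(-1180, 443)) = Rational(-286100265646869, 11658676865)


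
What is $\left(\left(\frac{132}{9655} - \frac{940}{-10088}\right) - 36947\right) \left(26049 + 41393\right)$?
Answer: $- \frac{30337216447093461}{12174955} \approx -2.4918 \cdot 10^{9}$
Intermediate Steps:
$\left(\left(\frac{132}{9655} - \frac{940}{-10088}\right) - 36947\right) \left(26049 + 41393\right) = \left(\left(132 \cdot \frac{1}{9655} - - \frac{235}{2522}\right) - 36947\right) 67442 = \left(\left(\frac{132}{9655} + \frac{235}{2522}\right) - 36947\right) 67442 = \left(\frac{2601829}{24349910} - 36947\right) 67442 = \left(- \frac{899653522941}{24349910}\right) 67442 = - \frac{30337216447093461}{12174955}$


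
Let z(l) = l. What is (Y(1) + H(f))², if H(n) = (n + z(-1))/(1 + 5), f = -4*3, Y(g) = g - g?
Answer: 169/36 ≈ 4.6944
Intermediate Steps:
Y(g) = 0
f = -12
H(n) = -⅙ + n/6 (H(n) = (n - 1)/(1 + 5) = (-1 + n)/6 = (-1 + n)*(⅙) = -⅙ + n/6)
(Y(1) + H(f))² = (0 + (-⅙ + (⅙)*(-12)))² = (0 + (-⅙ - 2))² = (0 - 13/6)² = (-13/6)² = 169/36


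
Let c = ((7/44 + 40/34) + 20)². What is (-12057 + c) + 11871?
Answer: 150621937/559504 ≈ 269.21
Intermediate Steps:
c = 254689681/559504 (c = ((7*(1/44) + 40*(1/34)) + 20)² = ((7/44 + 20/17) + 20)² = (999/748 + 20)² = (15959/748)² = 254689681/559504 ≈ 455.21)
(-12057 + c) + 11871 = (-12057 + 254689681/559504) + 11871 = -6491250047/559504 + 11871 = 150621937/559504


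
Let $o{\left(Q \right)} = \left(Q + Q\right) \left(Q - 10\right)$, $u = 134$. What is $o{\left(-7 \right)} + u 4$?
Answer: $774$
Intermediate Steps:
$o{\left(Q \right)} = 2 Q \left(-10 + Q\right)$
$o{\left(-7 \right)} + u 4 = 2 \left(-7\right) \left(-10 - 7\right) + 134 \cdot 4 = 2 \left(-7\right) \left(-17\right) + 536 = 238 + 536 = 774$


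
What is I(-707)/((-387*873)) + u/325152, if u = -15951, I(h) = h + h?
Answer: -547699597/12205880928 ≈ -0.044872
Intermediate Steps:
I(h) = 2*h
I(-707)/((-387*873)) + u/325152 = (2*(-707))/((-387*873)) - 15951/325152 = -1414/(-337851) - 15951*1/325152 = -1414*(-1/337851) - 5317/108384 = 1414/337851 - 5317/108384 = -547699597/12205880928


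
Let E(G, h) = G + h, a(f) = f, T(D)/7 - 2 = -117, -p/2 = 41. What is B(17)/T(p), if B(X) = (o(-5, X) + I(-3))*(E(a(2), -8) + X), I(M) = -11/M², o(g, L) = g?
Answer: 88/1035 ≈ 0.085024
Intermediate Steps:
p = -82 (p = -2*41 = -82)
T(D) = -805 (T(D) = 14 + 7*(-117) = 14 - 819 = -805)
I(M) = -11/M²
B(X) = 112/3 - 56*X/9 (B(X) = (-5 - 11/(-3)²)*((2 - 8) + X) = (-5 - 11*⅑)*(-6 + X) = (-5 - 11/9)*(-6 + X) = -56*(-6 + X)/9 = 112/3 - 56*X/9)
B(17)/T(p) = (112/3 - 56/9*17)/(-805) = (112/3 - 952/9)*(-1/805) = -616/9*(-1/805) = 88/1035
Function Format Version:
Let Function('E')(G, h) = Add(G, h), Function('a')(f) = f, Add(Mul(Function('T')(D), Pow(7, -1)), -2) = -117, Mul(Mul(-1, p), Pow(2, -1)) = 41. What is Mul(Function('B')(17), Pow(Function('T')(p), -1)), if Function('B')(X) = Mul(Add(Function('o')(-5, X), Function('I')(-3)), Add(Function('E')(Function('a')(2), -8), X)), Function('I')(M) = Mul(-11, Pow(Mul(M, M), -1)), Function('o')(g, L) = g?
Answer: Rational(88, 1035) ≈ 0.085024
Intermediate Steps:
p = -82 (p = Mul(-2, 41) = -82)
Function('T')(D) = -805 (Function('T')(D) = Add(14, Mul(7, -117)) = Add(14, -819) = -805)
Function('I')(M) = Mul(-11, Pow(M, -2)) (Function('I')(M) = Mul(-11, Pow(Pow(M, 2), -1)) = Mul(-11, Pow(M, -2)))
Function('B')(X) = Add(Rational(112, 3), Mul(Rational(-56, 9), X)) (Function('B')(X) = Mul(Add(-5, Mul(-11, Pow(-3, -2))), Add(Add(2, -8), X)) = Mul(Add(-5, Mul(-11, Rational(1, 9))), Add(-6, X)) = Mul(Add(-5, Rational(-11, 9)), Add(-6, X)) = Mul(Rational(-56, 9), Add(-6, X)) = Add(Rational(112, 3), Mul(Rational(-56, 9), X)))
Mul(Function('B')(17), Pow(Function('T')(p), -1)) = Mul(Add(Rational(112, 3), Mul(Rational(-56, 9), 17)), Pow(-805, -1)) = Mul(Add(Rational(112, 3), Rational(-952, 9)), Rational(-1, 805)) = Mul(Rational(-616, 9), Rational(-1, 805)) = Rational(88, 1035)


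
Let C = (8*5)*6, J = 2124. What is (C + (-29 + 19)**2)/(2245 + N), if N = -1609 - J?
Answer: -85/372 ≈ -0.22849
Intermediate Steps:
N = -3733 (N = -1609 - 1*2124 = -1609 - 2124 = -3733)
C = 240 (C = 40*6 = 240)
(C + (-29 + 19)**2)/(2245 + N) = (240 + (-29 + 19)**2)/(2245 - 3733) = (240 + (-10)**2)/(-1488) = (240 + 100)*(-1/1488) = 340*(-1/1488) = -85/372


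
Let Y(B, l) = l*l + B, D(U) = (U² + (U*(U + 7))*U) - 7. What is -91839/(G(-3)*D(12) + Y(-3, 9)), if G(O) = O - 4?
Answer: 3993/871 ≈ 4.5844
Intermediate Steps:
G(O) = -4 + O
D(U) = -7 + U² + U²*(7 + U) (D(U) = (U² + (U*(7 + U))*U) - 7 = (U² + U²*(7 + U)) - 7 = -7 + U² + U²*(7 + U))
Y(B, l) = B + l² (Y(B, l) = l² + B = B + l²)
-91839/(G(-3)*D(12) + Y(-3, 9)) = -91839/((-4 - 3)*(-7 + 12³ + 8*12²) + (-3 + 9²)) = -91839/(-7*(-7 + 1728 + 8*144) + (-3 + 81)) = -91839/(-7*(-7 + 1728 + 1152) + 78) = -91839/(-7*2873 + 78) = -91839/(-20111 + 78) = -91839/(-20033) = -91839*(-1/20033) = 3993/871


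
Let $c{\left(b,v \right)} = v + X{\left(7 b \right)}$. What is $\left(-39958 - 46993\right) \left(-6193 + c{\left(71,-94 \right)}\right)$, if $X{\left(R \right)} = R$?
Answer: $503446290$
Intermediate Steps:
$c{\left(b,v \right)} = v + 7 b$
$\left(-39958 - 46993\right) \left(-6193 + c{\left(71,-94 \right)}\right) = \left(-39958 - 46993\right) \left(-6193 + \left(-94 + 7 \cdot 71\right)\right) = - 86951 \left(-6193 + \left(-94 + 497\right)\right) = - 86951 \left(-6193 + 403\right) = \left(-86951\right) \left(-5790\right) = 503446290$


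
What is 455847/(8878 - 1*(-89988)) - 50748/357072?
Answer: 6573039509/1470928348 ≈ 4.4686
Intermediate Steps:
455847/(8878 - 1*(-89988)) - 50748/357072 = 455847/(8878 + 89988) - 50748*1/357072 = 455847/98866 - 4229/29756 = 6573039509/1470928348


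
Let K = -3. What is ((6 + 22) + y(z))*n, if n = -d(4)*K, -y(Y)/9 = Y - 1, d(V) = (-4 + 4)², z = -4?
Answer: 0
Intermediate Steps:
d(V) = 0 (d(V) = 0² = 0)
y(Y) = 9 - 9*Y (y(Y) = -9*(Y - 1) = -9*(-1 + Y) = 9 - 9*Y)
n = 0 (n = -0*(-3) = -1*0 = 0)
((6 + 22) + y(z))*n = ((6 + 22) + (9 - 9*(-4)))*0 = (28 + (9 + 36))*0 = (28 + 45)*0 = 73*0 = 0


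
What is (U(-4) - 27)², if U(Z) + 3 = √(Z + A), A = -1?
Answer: (30 - I*√5)² ≈ 895.0 - 134.16*I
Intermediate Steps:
U(Z) = -3 + √(-1 + Z) (U(Z) = -3 + √(Z - 1) = -3 + √(-1 + Z))
(U(-4) - 27)² = ((-3 + √(-1 - 4)) - 27)² = ((-3 + √(-5)) - 27)² = ((-3 + I*√5) - 27)² = (-30 + I*√5)²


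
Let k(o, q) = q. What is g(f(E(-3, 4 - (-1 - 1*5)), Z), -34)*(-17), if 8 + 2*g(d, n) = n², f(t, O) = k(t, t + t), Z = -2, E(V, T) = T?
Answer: -9758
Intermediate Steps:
f(t, O) = 2*t (f(t, O) = t + t = 2*t)
g(d, n) = -4 + n²/2
g(f(E(-3, 4 - (-1 - 1*5)), Z), -34)*(-17) = (-4 + (½)*(-34)²)*(-17) = (-4 + (½)*1156)*(-17) = (-4 + 578)*(-17) = 574*(-17) = -9758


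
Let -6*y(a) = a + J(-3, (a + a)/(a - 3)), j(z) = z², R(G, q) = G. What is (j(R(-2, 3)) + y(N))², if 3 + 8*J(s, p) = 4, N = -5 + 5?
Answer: 36481/2304 ≈ 15.834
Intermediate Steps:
N = 0
J(s, p) = ⅛ (J(s, p) = -3/8 + (⅛)*4 = -3/8 + ½ = ⅛)
y(a) = -1/48 - a/6 (y(a) = -(a + ⅛)/6 = -(⅛ + a)/6 = -1/48 - a/6)
(j(R(-2, 3)) + y(N))² = ((-2)² + (-1/48 - ⅙*0))² = (4 + (-1/48 + 0))² = (4 - 1/48)² = (191/48)² = 36481/2304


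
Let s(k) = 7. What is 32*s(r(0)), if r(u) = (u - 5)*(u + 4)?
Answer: 224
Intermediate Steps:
r(u) = (-5 + u)*(4 + u)
32*s(r(0)) = 32*7 = 224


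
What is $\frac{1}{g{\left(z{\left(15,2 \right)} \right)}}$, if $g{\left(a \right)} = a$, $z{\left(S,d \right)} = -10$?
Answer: $- \frac{1}{10} \approx -0.1$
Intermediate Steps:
$\frac{1}{g{\left(z{\left(15,2 \right)} \right)}} = \frac{1}{-10} = - \frac{1}{10}$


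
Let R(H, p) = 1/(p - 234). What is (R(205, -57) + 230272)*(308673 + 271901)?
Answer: 38903770832674/291 ≈ 1.3369e+11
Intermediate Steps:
R(H, p) = 1/(-234 + p)
(R(205, -57) + 230272)*(308673 + 271901) = (1/(-234 - 57) + 230272)*(308673 + 271901) = (1/(-291) + 230272)*580574 = (-1/291 + 230272)*580574 = (67009151/291)*580574 = 38903770832674/291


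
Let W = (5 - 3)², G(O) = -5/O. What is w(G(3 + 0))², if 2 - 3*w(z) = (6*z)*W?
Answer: 196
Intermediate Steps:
W = 4 (W = 2² = 4)
w(z) = ⅔ - 8*z (w(z) = ⅔ - 6*z*4/3 = ⅔ - 8*z)
w(G(3 + 0))² = (⅔ - (-40)/(3 + 0))² = (⅔ - (-40)/3)² = (⅔ - 8*(-5/3))² = (⅔ + 40/3)² = 14² = 196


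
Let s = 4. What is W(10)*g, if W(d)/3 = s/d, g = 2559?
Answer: 15354/5 ≈ 3070.8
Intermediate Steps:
W(d) = 12/d (W(d) = 3*(4/d) = 12/d)
W(10)*g = (12/10)*2559 = (12*(1/10))*2559 = (6/5)*2559 = 15354/5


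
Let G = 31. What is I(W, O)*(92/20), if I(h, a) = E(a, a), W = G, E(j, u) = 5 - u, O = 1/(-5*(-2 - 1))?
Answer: 1702/75 ≈ 22.693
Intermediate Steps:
O = 1/15 (O = 1/(-5*(-3)) = 1/15 ≈ 0.066667)
W = 31
I(h, a) = 5 - a
I(W, O)*(92/20) = (5 - 1*1/15)*(92/20) = (5 - 1/15)*(92*(1/20)) = (74/15)*(23/5) = 1702/75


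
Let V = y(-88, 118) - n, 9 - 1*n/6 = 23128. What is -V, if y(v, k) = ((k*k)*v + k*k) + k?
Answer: 1072556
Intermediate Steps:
n = -138714 (n = 54 - 6*23128 = 54 - 138768 = -138714)
y(v, k) = k + k**2 + v*k**2 (y(v, k) = (k**2*v + k**2) + k = (v*k**2 + k**2) + k = (k**2 + v*k**2) + k = k + k**2 + v*k**2)
V = -1072556 (V = 118*(1 + 118 + 118*(-88)) - 1*(-138714) = 118*(1 + 118 - 10384) + 138714 = 118*(-10265) + 138714 = -1211270 + 138714 = -1072556)
-V = -1*(-1072556) = 1072556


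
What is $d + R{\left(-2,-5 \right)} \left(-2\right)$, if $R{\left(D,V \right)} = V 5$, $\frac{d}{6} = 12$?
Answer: $122$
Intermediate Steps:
$d = 72$ ($d = 6 \cdot 12 = 72$)
$R{\left(D,V \right)} = 5 V$
$d + R{\left(-2,-5 \right)} \left(-2\right) = 72 + 5 \left(-5\right) \left(-2\right) = 72 - -50 = 72 + 50 = 122$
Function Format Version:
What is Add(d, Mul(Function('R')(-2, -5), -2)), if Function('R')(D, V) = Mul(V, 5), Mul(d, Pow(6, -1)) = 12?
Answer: 122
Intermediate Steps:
d = 72 (d = Mul(6, 12) = 72)
Function('R')(D, V) = Mul(5, V)
Add(d, Mul(Function('R')(-2, -5), -2)) = Add(72, Mul(Mul(5, -5), -2)) = Add(72, Mul(-25, -2)) = Add(72, 50) = 122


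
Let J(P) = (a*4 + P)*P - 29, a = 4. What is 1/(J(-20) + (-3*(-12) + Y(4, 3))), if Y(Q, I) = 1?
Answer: 1/88 ≈ 0.011364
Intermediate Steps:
J(P) = -29 + P*(16 + P) (J(P) = (4*4 + P)*P - 29 = (16 + P)*P - 29 = P*(16 + P) - 29 = -29 + P*(16 + P))
1/(J(-20) + (-3*(-12) + Y(4, 3))) = 1/((-29 + (-20)² + 16*(-20)) + (-3*(-12) + 1)) = 1/((-29 + 400 - 320) + (36 + 1)) = 1/(51 + 37) = 1/88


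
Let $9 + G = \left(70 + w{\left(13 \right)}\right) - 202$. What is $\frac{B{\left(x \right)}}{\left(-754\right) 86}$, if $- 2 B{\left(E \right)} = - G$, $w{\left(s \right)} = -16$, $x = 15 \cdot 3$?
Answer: $\frac{157}{129688} \approx 0.0012106$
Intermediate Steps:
$x = 45$
$G = -157$ ($G = -9 + \left(\left(70 - 16\right) - 202\right) = -9 + \left(54 - 202\right) = -9 - 148 = -157$)
$B{\left(E \right)} = - \frac{157}{2}$ ($B{\left(E \right)} = - \frac{\left(-1\right) \left(-157\right)}{2} = \left(- \frac{1}{2}\right) 157 = - \frac{157}{2}$)
$\frac{B{\left(x \right)}}{\left(-754\right) 86} = - \frac{157}{2 \left(\left(-754\right) 86\right)} = - \frac{157}{2 \left(-64844\right)} = \left(- \frac{157}{2}\right) \left(- \frac{1}{64844}\right) = \frac{157}{129688}$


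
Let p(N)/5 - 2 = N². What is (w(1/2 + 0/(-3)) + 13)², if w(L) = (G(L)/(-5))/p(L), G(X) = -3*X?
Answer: 954529/5625 ≈ 169.69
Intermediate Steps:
p(N) = 10 + 5*N²
w(L) = 3*L/(5*(10 + 5*L²)) (w(L) = (-3*L/(-5))/(10 + 5*L²) = (-3*L*(-⅕))/(10 + 5*L²) = (3*L/5)/(10 + 5*L²) = 3*L/(5*(10 + 5*L²)))
(w(1/2 + 0/(-3)) + 13)² = (3*(1/2 + 0/(-3))/(25*(2 + (1/2 + 0/(-3))²)) + 13)² = (3*(1*(½) + 0*(-⅓))/(25*(2 + (1*(½) + 0*(-⅓))²)) + 13)² = (3*(½ + 0)/(25*(2 + (½ + 0)²)) + 13)² = ((3/25)*(½)/(2 + (½)²) + 13)² = ((3/25)*(½)/(2 + ¼) + 13)² = ((3/25)*(½)/(9/4) + 13)² = ((3/25)*(½)*(4/9) + 13)² = (2/75 + 13)² = (977/75)² = 954529/5625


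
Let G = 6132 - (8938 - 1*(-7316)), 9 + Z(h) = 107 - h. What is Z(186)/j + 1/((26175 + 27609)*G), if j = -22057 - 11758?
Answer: 47907311209/18408941727120 ≈ 0.0026024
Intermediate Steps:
Z(h) = 98 - h (Z(h) = -9 + (107 - h) = 98 - h)
j = -33815
G = -10122 (G = 6132 - (8938 + 7316) = 6132 - 1*16254 = 6132 - 16254 = -10122)
Z(186)/j + 1/((26175 + 27609)*G) = (98 - 1*186)/(-33815) + 1/((26175 + 27609)*(-10122)) = (98 - 186)*(-1/33815) - 1/10122/53784 = -88*(-1/33815) + (1/53784)*(-1/10122) = 88/33815 - 1/544401648 = 47907311209/18408941727120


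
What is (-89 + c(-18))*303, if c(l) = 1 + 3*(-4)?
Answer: -30300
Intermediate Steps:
c(l) = -11 (c(l) = 1 - 12 = -11)
(-89 + c(-18))*303 = (-89 - 11)*303 = -100*303 = -30300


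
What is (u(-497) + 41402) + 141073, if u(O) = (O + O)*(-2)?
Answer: 184463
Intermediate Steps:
u(O) = -4*O (u(O) = (2*O)*(-2) = -4*O)
(u(-497) + 41402) + 141073 = (-4*(-497) + 41402) + 141073 = (1988 + 41402) + 141073 = 43390 + 141073 = 184463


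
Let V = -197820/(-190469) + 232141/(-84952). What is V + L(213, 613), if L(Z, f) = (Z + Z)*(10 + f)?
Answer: 613471996630105/2311531784 ≈ 2.6540e+5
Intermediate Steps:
L(Z, f) = 2*Z*(10 + f) (L(Z, f) = (2*Z)*(10 + f) = 2*Z*(10 + f))
V = -3915779927/2311531784 (V = -197820*(-1/190469) + 232141*(-1/84952) = 197820/190469 - 33163/12136 = -3915779927/2311531784 ≈ -1.6940)
V + L(213, 613) = -3915779927/2311531784 + 2*213*(10 + 613) = -3915779927/2311531784 + 2*213*623 = -3915779927/2311531784 + 265398 = 613471996630105/2311531784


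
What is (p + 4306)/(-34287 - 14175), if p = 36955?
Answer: -41261/48462 ≈ -0.85141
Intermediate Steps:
(p + 4306)/(-34287 - 14175) = (36955 + 4306)/(-34287 - 14175) = 41261/(-48462) = 41261*(-1/48462) = -41261/48462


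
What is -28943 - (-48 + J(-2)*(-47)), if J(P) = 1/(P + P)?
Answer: -115627/4 ≈ -28907.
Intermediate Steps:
J(P) = 1/(2*P)
-28943 - (-48 + J(-2)*(-47)) = -28943 - (-48 + ((1/2)/(-2))*(-47)) = -28943 - (-48 + ((1/2)*(-1/2))*(-47)) = -28943 - (-48 - 1/4*(-47)) = -28943 - (-48 + 47/4) = -28943 - 1*(-145/4) = -28943 + 145/4 = -115627/4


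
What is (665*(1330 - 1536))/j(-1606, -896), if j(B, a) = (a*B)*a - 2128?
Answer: 9785/92094616 ≈ 0.00010625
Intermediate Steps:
j(B, a) = -2128 + B*a² (j(B, a) = (B*a)*a - 2128 = B*a² - 2128 = -2128 + B*a²)
(665*(1330 - 1536))/j(-1606, -896) = (665*(1330 - 1536))/(-2128 - 1606*(-896)²) = (665*(-206))/(-2128 - 1606*802816) = -136990/(-2128 - 1289322496) = -136990/(-1289324624) = -136990*(-1/1289324624) = 9785/92094616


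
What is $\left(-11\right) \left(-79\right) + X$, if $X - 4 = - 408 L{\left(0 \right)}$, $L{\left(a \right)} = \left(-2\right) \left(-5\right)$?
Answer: $-3207$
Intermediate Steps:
$L{\left(a \right)} = 10$
$X = -4076$ ($X = 4 - 4080 = -4076$)
$\left(-11\right) \left(-79\right) + X = \left(-11\right) \left(-79\right) - 4076 = 869 - 4076 = -3207$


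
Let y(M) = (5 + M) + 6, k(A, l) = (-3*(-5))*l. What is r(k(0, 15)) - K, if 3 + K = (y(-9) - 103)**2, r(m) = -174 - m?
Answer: -10597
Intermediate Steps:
k(A, l) = 15*l
y(M) = 11 + M
K = 10198 (K = -3 + ((11 - 9) - 103)**2 = -3 + (2 - 103)**2 = -3 + (-101)**2 = -3 + 10201 = 10198)
r(k(0, 15)) - K = (-174 - 15*15) - 1*10198 = (-174 - 1*225) - 10198 = (-174 - 225) - 10198 = -399 - 10198 = -10597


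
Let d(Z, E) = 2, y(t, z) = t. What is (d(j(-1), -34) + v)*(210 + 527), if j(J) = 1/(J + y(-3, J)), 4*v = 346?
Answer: 130449/2 ≈ 65225.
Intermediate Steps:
v = 173/2 (v = (1/4)*346 = 173/2 ≈ 86.500)
j(J) = 1/(-3 + J) (j(J) = 1/(J - 3) = 1/(-3 + J))
(d(j(-1), -34) + v)*(210 + 527) = (2 + 173/2)*(210 + 527) = (177/2)*737 = 130449/2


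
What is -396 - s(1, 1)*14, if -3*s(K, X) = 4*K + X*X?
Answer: -1118/3 ≈ -372.67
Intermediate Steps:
s(K, X) = -4*K/3 - X**2/3 (s(K, X) = -(4*K + X*X)/3 = -(4*K + X**2)/3 = -(X**2 + 4*K)/3 = -4*K/3 - X**2/3)
-396 - s(1, 1)*14 = -396 - (-4/3*1 - 1/3*1**2)*14 = -396 - (-4/3 - 1/3*1)*14 = -396 - (-4/3 - 1/3)*14 = -396 - (-5)*14/3 = -396 - 1*(-70/3) = -396 + 70/3 = -1118/3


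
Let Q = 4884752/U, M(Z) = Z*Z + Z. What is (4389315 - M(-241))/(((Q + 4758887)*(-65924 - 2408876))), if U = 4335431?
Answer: -10886267241/29599800365883632 ≈ -3.6778e-7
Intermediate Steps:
M(Z) = Z + Z² (M(Z) = Z² + Z = Z + Z²)
Q = 4884752/4335431 ≈ 1.1267
(4389315 - M(-241))/(((Q + 4758887)*(-65924 - 2408876))) = (4389315 - (-241)*(1 - 241))/(((4884752/4335431 + 4758887)*(-65924 - 2408876))) = (4389315 - (-241)*(-240))/(((20631831110049/4335431)*(-2474800))) = (4389315 - 1*57840)/(-2219985027441272400/188497) = (4389315 - 57840)*(-188497/2219985027441272400) = 4331475*(-188497/2219985027441272400) = -10886267241/29599800365883632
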